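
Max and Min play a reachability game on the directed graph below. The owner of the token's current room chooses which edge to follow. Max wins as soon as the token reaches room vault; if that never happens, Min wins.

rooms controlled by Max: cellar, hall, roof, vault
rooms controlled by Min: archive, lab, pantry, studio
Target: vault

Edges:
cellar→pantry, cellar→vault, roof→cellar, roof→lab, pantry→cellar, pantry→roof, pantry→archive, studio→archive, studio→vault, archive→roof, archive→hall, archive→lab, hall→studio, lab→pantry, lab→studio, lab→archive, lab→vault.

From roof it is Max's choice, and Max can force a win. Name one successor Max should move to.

cellar

A0 = {vault}
A1: add {cellar} — cellar (Max) has cellar→vault.
A2: add {roof} — roof (Max) has roof→cellar.
A3 = A2; e.g. pantry (Min) can still go to archive. Fixed point.
From roof, successor cellar is in the attractor (rank 1); the other successor lab is not.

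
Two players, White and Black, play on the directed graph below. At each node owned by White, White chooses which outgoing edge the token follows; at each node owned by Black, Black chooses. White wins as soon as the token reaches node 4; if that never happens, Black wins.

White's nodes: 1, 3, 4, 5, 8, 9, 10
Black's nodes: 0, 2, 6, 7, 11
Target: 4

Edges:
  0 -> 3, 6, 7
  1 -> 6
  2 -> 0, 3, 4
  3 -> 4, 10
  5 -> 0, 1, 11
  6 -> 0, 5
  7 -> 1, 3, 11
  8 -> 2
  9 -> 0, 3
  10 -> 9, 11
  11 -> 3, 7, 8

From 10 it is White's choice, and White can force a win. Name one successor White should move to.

A0 = {4}
A1: add {3} — 3 (White) has 3→4.
A2: add {9} — 9 (White) has 9→3.
A3: add {10} — 10 (White) has 10→9.
A4 = A3; e.g. 0 (Black) can still go to 6. Fixed point.
From 10, successor 9 is in the attractor (rank 2); the other successor 11 is not.

9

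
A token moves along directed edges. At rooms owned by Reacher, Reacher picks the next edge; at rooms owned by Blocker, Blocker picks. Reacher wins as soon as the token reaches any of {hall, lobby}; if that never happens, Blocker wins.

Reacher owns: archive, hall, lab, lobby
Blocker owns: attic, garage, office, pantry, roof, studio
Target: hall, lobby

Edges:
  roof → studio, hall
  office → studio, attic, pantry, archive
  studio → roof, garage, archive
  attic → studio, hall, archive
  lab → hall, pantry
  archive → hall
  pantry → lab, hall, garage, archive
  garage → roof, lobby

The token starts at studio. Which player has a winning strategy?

Blocker

A0 = {hall, lobby}
A1: add {archive, lab} — lab (Reacher) has lab→hall; archive (Reacher) has archive→hall.
A2 = A1; e.g. roof (Blocker) can still go to studio. Fixed point.
studio never enters the attractor, so Blocker can avoid the target forever.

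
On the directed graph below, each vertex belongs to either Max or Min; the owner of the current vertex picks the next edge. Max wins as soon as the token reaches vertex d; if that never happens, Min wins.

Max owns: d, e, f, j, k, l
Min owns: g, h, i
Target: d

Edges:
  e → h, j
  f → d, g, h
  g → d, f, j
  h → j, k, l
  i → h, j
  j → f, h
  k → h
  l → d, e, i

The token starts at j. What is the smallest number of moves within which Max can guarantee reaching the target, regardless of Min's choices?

2

A0 = {d}
A1: add {f, l} — f (Max) has f→d; l (Max) has l→d.
A2: add {j} — j (Max) has j→f.
j enters the attractor at level 2, so Max can force the target in 2 moves from there.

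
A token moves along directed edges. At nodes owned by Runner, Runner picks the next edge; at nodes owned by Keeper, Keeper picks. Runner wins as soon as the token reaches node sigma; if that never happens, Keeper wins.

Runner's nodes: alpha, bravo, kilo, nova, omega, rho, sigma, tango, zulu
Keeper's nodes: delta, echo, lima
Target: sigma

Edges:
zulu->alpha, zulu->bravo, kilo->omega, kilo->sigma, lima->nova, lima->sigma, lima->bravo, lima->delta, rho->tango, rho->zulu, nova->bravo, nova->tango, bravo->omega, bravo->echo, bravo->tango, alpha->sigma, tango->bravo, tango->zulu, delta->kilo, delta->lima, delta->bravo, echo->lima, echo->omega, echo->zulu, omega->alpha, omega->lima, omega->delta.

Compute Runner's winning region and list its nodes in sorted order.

alpha, bravo, kilo, nova, omega, rho, sigma, tango, zulu

A0 = {sigma}
A1: add {alpha, kilo} — kilo (Runner) has kilo→sigma; alpha (Runner) has alpha→sigma.
A2: add {omega, zulu} — omega (Runner) has omega→alpha; zulu (Runner) has zulu→alpha.
A3: add {bravo, rho, tango} — bravo (Runner) has bravo→omega; tango (Runner) has tango→zulu; rho (Runner) has rho→zulu.
A4: add {nova} — nova (Runner) has nova→bravo.
A5 = A4; e.g. lima (Keeper) can still go to delta. Fixed point.
Runner's winning region = {alpha, bravo, kilo, nova, omega, rho, sigma, tango, zulu}.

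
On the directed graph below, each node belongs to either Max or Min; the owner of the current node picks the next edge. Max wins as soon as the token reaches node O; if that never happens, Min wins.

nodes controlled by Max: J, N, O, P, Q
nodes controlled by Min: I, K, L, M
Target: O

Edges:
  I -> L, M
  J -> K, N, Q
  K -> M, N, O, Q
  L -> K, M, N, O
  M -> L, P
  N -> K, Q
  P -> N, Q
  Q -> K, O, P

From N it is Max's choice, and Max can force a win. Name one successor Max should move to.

A0 = {O}
A1: add {Q} — Q (Max) has Q→O.
A2: add {J, N, P} — J (Max) has J→Q; N (Max) has N→Q; P (Max) has P→Q.
A3 = A2; e.g. I (Min) can still go to L. Fixed point.
From N, successor Q is in the attractor (rank 1); the other successor K is not.

Q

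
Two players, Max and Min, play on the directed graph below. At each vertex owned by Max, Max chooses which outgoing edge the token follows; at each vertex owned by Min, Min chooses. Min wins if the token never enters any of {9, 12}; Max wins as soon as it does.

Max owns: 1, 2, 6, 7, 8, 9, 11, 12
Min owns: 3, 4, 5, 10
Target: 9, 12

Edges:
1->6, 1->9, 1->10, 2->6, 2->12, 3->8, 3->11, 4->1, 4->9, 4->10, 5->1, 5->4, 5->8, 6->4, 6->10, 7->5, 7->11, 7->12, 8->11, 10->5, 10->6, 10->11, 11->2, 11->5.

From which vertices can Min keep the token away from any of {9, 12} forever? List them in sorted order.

4, 5, 6, 10

A0 = {9, 12}
A1: add {1, 2, 7} — 1 (Max) has 1→9; 2 (Max) has 2→12; 7 (Max) has 7→12.
A2: add {11} — 11 (Max) has 11→2.
A3: add {8} — 8 (Max) has 8→11.
A4: add {3} — 3 (Min): all of {8, 11} already in.
A5 = A4; e.g. 4 (Min) can still go to 10. Fixed point.
Max's attractor = {1, 2, 3, 7, 8, 9, 11, 12}; Min avoids the target exactly from the complement.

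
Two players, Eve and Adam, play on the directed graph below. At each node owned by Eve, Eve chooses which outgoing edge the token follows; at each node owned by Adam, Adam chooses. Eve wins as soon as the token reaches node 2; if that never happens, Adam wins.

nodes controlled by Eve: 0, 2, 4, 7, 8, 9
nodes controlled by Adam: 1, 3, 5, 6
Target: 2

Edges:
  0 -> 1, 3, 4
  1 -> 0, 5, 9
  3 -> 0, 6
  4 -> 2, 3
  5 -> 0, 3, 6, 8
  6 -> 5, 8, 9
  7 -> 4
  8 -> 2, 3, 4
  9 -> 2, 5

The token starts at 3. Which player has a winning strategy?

Adam

A0 = {2}
A1: add {4, 8, 9} — 4 (Eve) has 4→2; 8 (Eve) has 8→2; 9 (Eve) has 9→2.
A2: add {0, 7} — 0 (Eve) has 0→4; 7 (Eve) has 7→4.
A3 = A2; e.g. 1 (Adam) can still go to 5. Fixed point.
3 never enters the attractor, so Adam can avoid the target forever.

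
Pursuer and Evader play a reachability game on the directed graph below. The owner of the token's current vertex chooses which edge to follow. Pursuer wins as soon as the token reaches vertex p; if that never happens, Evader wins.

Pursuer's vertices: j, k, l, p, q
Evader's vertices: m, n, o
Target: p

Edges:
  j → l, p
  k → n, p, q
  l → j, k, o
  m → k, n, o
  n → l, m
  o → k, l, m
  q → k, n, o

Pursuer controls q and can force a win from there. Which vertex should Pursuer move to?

k

A0 = {p}
A1: add {j, k} — j (Pursuer) has j→p; k (Pursuer) has k→p.
A2: add {l, q} — l (Pursuer) has l→j; q (Pursuer) has q→k.
A3 = A2; e.g. m (Evader) can still go to n. Fixed point.
From q, successor k is in the attractor (rank 1); the other successors n, o are not.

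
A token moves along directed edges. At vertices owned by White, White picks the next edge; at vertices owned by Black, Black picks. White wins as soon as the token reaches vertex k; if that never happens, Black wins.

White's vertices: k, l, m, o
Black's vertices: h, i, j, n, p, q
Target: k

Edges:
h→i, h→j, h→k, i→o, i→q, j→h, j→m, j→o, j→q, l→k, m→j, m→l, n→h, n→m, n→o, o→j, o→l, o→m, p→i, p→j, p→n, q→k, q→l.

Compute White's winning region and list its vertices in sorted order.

A0 = {k}
A1: add {l} — l (White) has l→k.
A2: add {m, o, q} — m (White) has m→l; o (White) has o→l; q (Black): all of {k, l} already in.
A3: add {i} — i (Black): all of {o, q} already in.
A4 = A3; e.g. h (Black) can still go to j. Fixed point.
White's winning region = {i, k, l, m, o, q}.

i, k, l, m, o, q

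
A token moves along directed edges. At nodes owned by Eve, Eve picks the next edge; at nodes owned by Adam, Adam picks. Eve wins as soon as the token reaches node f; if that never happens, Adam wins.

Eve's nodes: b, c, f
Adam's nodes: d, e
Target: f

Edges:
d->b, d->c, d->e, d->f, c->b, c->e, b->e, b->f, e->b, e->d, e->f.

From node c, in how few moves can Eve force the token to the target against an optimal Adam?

A0 = {f}
A1: add {b} — b (Eve) has b→f.
A2: add {c} — c (Eve) has c→b.
A3 = A2; e.g. d (Adam) can still go to e. Fixed point.
c enters the attractor at level 2, so Eve can force the target in 2 moves from there.

2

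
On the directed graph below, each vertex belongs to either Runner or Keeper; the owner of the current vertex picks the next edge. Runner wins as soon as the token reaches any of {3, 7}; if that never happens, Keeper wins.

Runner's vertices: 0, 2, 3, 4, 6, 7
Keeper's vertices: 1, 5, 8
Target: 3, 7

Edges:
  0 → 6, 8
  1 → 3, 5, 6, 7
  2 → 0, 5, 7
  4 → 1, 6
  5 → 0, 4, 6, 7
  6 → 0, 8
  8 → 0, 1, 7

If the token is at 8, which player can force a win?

Keeper

A0 = {3, 7}
A1: add {2} — 2 (Runner) has 2→7.
A2 = A1; e.g. 0 (Runner) has no edge into A1. Fixed point.
8 never enters the attractor, so Keeper can avoid the target forever.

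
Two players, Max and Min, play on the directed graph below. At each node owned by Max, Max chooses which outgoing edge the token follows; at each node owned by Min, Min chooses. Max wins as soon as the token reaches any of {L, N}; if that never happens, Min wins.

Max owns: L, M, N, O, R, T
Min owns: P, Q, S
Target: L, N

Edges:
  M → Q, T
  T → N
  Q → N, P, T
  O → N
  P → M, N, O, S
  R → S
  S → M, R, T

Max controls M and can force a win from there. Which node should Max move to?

A0 = {L, N}
A1: add {O, T} — O (Max) has O→N; T (Max) has T→N.
A2: add {M} — M (Max) has M→T.
A3 = A2; e.g. P (Min) can still go to S. Fixed point.
From M, successor T is in the attractor (rank 1); the other successor Q is not.

T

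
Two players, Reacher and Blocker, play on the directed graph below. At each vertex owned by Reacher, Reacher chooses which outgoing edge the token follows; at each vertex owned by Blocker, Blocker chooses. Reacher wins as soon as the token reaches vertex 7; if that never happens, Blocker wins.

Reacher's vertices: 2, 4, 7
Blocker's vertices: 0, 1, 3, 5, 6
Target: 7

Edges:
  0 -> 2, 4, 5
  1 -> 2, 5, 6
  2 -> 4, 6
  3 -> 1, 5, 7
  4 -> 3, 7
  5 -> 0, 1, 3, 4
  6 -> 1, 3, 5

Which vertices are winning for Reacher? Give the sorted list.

2, 4, 7

A0 = {7}
A1: add {4} — 4 (Reacher) has 4→7.
A2: add {2} — 2 (Reacher) has 2→4.
A3 = A2; e.g. 0 (Blocker) can still go to 5. Fixed point.
Reacher's winning region = {2, 4, 7}.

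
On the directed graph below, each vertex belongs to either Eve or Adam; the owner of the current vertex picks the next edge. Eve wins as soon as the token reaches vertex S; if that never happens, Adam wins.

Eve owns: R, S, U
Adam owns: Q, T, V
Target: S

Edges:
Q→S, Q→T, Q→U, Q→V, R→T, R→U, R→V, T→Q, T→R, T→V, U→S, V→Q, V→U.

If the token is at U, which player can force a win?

Eve

A0 = {S}
A1: add {U} — U (Eve) has U→S.
U ∈ A1, so Eve can force the target.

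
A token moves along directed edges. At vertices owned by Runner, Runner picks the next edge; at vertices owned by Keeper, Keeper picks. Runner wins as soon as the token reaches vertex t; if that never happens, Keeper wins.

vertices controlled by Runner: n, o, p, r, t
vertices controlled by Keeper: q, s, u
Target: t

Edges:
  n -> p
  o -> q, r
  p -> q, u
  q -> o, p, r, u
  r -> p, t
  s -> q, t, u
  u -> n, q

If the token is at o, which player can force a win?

A0 = {t}
A1: add {r} — r (Runner) has r→t.
A2: add {o} — o (Runner) has o→r.
A3 = A2; e.g. n (Runner) has no edge into A2. Fixed point.
o ∈ A2, so Runner can force the target.

Runner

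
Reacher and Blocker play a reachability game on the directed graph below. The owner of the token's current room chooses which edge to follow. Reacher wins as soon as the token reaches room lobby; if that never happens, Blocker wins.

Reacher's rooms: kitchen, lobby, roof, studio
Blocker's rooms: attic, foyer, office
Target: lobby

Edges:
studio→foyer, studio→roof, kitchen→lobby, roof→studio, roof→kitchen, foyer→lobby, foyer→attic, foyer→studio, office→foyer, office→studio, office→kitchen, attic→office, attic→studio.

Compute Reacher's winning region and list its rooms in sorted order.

A0 = {lobby}
A1: add {kitchen} — kitchen (Reacher) has kitchen→lobby.
A2: add {roof} — roof (Reacher) has roof→kitchen.
A3: add {studio} — studio (Reacher) has studio→roof.
A4 = A3; e.g. office (Blocker) can still go to foyer. Fixed point.
Reacher's winning region = {kitchen, lobby, roof, studio}.

kitchen, lobby, roof, studio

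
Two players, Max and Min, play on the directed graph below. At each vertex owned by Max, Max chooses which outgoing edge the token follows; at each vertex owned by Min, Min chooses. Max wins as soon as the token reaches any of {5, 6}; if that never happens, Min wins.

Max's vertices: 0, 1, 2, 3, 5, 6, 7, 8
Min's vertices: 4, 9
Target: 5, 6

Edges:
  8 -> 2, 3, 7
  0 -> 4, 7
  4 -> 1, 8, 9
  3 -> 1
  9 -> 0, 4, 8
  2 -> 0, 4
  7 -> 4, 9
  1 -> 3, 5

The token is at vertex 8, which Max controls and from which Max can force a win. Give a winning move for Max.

A0 = {5, 6}
A1: add {1} — 1 (Max) has 1→5.
A2: add {3} — 3 (Max) has 3→1.
A3: add {8} — 8 (Max) has 8→3.
A4 = A3; e.g. 0 (Max) has no edge into A3. Fixed point.
From 8, successor 3 is in the attractor (rank 2); the other successors 2, 7 are not.

3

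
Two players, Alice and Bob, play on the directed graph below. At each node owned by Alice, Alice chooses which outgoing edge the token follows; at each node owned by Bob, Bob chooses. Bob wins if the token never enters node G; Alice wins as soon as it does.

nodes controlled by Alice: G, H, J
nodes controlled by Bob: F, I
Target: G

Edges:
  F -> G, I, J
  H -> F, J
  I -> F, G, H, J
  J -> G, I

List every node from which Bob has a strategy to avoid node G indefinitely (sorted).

F, I

A0 = {G}
A1: add {J} — J (Alice) has J→G.
A2: add {H} — H (Alice) has H→J.
A3 = A2; e.g. F (Bob) can still go to I. Fixed point.
Alice's attractor = {G, H, J}; Bob avoids the target exactly from the complement.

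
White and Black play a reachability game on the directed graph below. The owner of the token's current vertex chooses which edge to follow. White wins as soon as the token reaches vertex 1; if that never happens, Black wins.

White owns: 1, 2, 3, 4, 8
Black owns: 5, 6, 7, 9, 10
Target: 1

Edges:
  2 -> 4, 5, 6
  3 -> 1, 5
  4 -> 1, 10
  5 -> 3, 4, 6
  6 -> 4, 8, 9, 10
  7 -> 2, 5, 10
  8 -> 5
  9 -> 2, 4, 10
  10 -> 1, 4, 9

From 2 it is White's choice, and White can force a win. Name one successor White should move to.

4

A0 = {1}
A1: add {3, 4} — 3 (White) has 3→1; 4 (White) has 4→1.
A2: add {2} — 2 (White) has 2→4.
A3 = A2; e.g. 5 (Black) can still go to 6. Fixed point.
From 2, successor 4 is in the attractor (rank 1); the other successors 5, 6 are not.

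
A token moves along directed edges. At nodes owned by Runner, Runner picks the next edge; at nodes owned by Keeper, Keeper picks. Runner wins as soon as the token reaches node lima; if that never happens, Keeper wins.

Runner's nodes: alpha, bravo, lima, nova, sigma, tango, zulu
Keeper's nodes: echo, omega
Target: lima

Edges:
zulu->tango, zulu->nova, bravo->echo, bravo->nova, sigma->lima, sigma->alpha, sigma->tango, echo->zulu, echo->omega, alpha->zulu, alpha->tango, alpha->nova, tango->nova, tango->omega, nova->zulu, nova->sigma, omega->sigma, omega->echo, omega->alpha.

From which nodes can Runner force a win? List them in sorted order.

A0 = {lima}
A1: add {sigma} — sigma (Runner) has sigma→lima.
A2: add {nova} — nova (Runner) has nova→sigma.
A3: add {alpha, bravo, tango, zulu} — zulu (Runner) has zulu→nova; bravo (Runner) has bravo→nova; alpha (Runner) has alpha→nova; tango (Runner) has tango→nova.
A4 = A3; e.g. echo (Keeper) can still go to omega. Fixed point.
Runner's winning region = {alpha, bravo, lima, nova, sigma, tango, zulu}.

alpha, bravo, lima, nova, sigma, tango, zulu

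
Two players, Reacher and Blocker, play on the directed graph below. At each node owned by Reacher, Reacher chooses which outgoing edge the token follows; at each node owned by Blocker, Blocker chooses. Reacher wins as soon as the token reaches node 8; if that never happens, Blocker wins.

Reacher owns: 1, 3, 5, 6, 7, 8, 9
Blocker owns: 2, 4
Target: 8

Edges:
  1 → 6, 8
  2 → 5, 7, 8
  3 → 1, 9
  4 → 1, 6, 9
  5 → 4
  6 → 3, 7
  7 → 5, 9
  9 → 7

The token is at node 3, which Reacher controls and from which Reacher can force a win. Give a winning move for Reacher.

1

A0 = {8}
A1: add {1} — 1 (Reacher) has 1→8.
A2: add {3} — 3 (Reacher) has 3→1.
A3: add {6} — 6 (Reacher) has 6→3.
A4 = A3; e.g. 2 (Blocker) can still go to 5. Fixed point.
From 3, successor 1 is in the attractor (rank 1); the other successor 9 is not.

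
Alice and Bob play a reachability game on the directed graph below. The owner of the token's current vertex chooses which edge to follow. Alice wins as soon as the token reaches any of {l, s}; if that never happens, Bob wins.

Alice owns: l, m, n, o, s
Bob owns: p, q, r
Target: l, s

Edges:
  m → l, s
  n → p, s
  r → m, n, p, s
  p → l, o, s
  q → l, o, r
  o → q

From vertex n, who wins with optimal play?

Alice

A0 = {l, s}
A1: add {m, n} — m (Alice) has m→l; n (Alice) has n→s.
A2 = A1; e.g. o (Alice) has no edge into A1. Fixed point.
n ∈ A1, so Alice can force the target.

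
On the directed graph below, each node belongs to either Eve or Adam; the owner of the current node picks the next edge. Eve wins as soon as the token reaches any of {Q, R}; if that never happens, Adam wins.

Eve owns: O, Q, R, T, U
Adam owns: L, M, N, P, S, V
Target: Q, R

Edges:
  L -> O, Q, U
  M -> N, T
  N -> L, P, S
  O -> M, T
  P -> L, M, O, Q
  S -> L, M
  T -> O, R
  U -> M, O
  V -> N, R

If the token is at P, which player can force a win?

A0 = {Q, R}
A1: add {T} — T (Eve) has T→R.
A2: add {O} — O (Eve) has O→T.
A3: add {U} — U (Eve) has U→O.
A4: add {L} — L (Adam): all of {O, Q, U} already in.
A5 = A4; e.g. M (Adam) can still go to N. Fixed point.
P never enters the attractor, so Adam can avoid the target forever.

Adam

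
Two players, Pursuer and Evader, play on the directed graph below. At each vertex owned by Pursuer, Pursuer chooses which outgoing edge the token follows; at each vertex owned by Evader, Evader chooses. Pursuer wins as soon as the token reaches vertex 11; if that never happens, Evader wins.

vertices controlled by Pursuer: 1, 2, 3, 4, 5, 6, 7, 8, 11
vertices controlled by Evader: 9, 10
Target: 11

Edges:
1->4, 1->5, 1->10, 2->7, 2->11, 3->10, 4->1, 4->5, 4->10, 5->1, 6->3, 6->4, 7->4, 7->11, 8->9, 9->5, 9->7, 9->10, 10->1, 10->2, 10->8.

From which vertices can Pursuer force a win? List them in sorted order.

2, 7, 11

A0 = {11}
A1: add {2, 7} — 2 (Pursuer) has 2→11; 7 (Pursuer) has 7→11.
A2 = A1; e.g. 1 (Pursuer) has no edge into A1. Fixed point.
Pursuer's winning region = {2, 7, 11}.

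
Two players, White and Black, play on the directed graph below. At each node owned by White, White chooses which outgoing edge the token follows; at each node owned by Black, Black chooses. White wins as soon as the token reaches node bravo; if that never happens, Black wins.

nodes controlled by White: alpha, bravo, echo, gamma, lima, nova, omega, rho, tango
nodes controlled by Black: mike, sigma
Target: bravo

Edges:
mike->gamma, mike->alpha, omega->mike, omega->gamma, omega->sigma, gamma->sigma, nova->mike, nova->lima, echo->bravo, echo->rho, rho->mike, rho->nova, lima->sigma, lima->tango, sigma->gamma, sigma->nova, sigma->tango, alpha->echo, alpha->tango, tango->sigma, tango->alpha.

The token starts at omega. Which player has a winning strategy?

Black

A0 = {bravo}
A1: add {echo} — echo (White) has echo→bravo.
A2: add {alpha} — alpha (White) has alpha→echo.
A3: add {tango} — tango (White) has tango→alpha.
A4: add {lima} — lima (White) has lima→tango.
A5: add {nova} — nova (White) has nova→lima.
A6: add {rho} — rho (White) has rho→nova.
A7 = A6; e.g. mike (Black) can still go to gamma. Fixed point.
omega never enters the attractor, so Black can avoid the target forever.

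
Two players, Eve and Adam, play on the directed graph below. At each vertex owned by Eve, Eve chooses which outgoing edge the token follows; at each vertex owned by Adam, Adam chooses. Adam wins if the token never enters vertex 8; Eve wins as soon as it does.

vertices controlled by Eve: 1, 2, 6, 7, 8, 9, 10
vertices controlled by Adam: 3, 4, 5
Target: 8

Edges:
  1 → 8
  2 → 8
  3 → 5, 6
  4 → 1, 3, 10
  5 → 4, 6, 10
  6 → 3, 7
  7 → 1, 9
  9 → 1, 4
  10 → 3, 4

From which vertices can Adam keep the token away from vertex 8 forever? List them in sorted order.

3, 4, 5, 10

A0 = {8}
A1: add {1, 2} — 1 (Eve) has 1→8; 2 (Eve) has 2→8.
A2: add {7, 9} — 7 (Eve) has 7→1; 9 (Eve) has 9→1.
A3: add {6} — 6 (Eve) has 6→7.
A4 = A3; e.g. 3 (Adam) can still go to 5. Fixed point.
Eve's attractor = {1, 2, 6, 7, 8, 9}; Adam avoids the target exactly from the complement.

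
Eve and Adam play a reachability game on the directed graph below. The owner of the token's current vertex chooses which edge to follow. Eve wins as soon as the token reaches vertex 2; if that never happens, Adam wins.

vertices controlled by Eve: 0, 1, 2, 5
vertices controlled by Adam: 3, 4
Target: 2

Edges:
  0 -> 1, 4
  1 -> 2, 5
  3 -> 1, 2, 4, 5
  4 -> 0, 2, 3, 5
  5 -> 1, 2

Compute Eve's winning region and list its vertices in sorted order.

0, 1, 2, 5

A0 = {2}
A1: add {1, 5} — 1 (Eve) has 1→2; 5 (Eve) has 5→2.
A2: add {0} — 0 (Eve) has 0→1.
A3 = A2; e.g. 3 (Adam) can still go to 4. Fixed point.
Eve's winning region = {0, 1, 2, 5}.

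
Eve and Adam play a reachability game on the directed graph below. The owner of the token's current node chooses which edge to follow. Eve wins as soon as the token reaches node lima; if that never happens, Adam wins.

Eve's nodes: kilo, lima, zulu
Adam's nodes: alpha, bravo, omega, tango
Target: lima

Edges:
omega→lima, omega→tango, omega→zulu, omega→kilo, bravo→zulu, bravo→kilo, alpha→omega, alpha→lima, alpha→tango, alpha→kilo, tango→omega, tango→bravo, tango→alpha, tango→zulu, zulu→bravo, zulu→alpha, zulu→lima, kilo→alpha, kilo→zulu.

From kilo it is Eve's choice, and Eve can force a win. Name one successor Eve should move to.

A0 = {lima}
A1: add {zulu} — zulu (Eve) has zulu→lima.
A2: add {kilo} — kilo (Eve) has kilo→zulu.
A3: add {bravo} — bravo (Adam): all of {zulu, kilo} already in.
A4 = A3; e.g. omega (Adam) can still go to tango. Fixed point.
From kilo, successor zulu is in the attractor (rank 1); the other successor alpha is not.

zulu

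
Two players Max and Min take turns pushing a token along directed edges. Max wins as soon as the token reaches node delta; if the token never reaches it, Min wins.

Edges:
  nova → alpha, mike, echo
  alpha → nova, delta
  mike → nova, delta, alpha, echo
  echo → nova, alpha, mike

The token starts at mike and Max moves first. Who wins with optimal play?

Track states (vertex, player-to-move).
A0 = {(delta,Max), (delta,Min)}
A1: add {(alpha,Max), (mike,Max)}.
(mike,Max) ∈ A1 ⇒ Max forces the target.

Max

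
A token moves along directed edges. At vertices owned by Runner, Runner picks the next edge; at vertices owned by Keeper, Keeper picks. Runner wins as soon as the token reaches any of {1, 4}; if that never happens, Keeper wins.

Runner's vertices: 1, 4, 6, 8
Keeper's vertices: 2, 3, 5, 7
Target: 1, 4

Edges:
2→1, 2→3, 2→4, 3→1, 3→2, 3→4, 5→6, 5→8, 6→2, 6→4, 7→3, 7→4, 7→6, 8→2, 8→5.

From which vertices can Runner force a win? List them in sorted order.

A0 = {1, 4}
A1: add {6} — 6 (Runner) has 6→4.
A2 = A1; e.g. 2 (Keeper) can still go to 3. Fixed point.
Runner's winning region = {1, 4, 6}.

1, 4, 6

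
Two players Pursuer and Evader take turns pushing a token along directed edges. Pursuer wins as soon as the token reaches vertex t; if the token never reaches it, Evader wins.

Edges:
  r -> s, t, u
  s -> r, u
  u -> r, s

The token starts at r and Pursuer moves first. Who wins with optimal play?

Pursuer

Track states (vertex, player-to-move).
A0 = {(t,Pursuer), (t,Evader)}
A1: add {(r,Pursuer)}.
(r,Pursuer) ∈ A1 ⇒ Pursuer forces the target.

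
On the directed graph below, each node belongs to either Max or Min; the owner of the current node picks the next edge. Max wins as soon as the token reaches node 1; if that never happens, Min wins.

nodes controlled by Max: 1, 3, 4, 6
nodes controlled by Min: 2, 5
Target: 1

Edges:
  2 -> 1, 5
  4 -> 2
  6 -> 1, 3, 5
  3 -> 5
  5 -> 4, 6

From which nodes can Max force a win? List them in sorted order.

A0 = {1}
A1: add {6} — 6 (Max) has 6→1.
A2 = A1; e.g. 2 (Min) can still go to 5. Fixed point.
Max's winning region = {1, 6}.

1, 6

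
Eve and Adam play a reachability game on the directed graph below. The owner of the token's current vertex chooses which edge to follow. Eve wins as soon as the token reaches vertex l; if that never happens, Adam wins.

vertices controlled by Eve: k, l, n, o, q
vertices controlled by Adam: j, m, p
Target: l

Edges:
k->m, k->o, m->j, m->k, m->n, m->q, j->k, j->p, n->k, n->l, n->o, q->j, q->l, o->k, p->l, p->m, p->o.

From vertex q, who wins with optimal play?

A0 = {l}
A1: add {n, q} — n (Eve) has n→l; q (Eve) has q→l.
A2 = A1; e.g. j (Adam) can still go to k. Fixed point.
q ∈ A1, so Eve can force the target.

Eve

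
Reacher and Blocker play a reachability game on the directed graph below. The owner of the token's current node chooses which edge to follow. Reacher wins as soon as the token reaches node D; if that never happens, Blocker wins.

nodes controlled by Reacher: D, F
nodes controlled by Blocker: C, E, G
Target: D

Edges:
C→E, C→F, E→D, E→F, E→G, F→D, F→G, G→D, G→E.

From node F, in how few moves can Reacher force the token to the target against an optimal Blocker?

A0 = {D}
A1: add {F} — F (Reacher) has F→D.
A2 = A1; e.g. C (Blocker) can still go to E. Fixed point.
F enters the attractor at level 1, so Reacher can force the target in 1 move from there.

1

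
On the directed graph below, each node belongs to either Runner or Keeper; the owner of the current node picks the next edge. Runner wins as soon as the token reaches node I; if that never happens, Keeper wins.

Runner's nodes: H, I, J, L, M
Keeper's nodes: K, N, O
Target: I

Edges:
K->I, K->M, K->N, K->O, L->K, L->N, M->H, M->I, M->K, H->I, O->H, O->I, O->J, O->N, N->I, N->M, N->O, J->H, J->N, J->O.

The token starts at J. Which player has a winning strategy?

Runner

A0 = {I}
A1: add {H, M} — H (Runner) has H→I; M (Runner) has M→I.
A2: add {J} — J (Runner) has J→H.
A3 = A2; e.g. K (Keeper) can still go to N. Fixed point.
J ∈ A2, so Runner can force the target.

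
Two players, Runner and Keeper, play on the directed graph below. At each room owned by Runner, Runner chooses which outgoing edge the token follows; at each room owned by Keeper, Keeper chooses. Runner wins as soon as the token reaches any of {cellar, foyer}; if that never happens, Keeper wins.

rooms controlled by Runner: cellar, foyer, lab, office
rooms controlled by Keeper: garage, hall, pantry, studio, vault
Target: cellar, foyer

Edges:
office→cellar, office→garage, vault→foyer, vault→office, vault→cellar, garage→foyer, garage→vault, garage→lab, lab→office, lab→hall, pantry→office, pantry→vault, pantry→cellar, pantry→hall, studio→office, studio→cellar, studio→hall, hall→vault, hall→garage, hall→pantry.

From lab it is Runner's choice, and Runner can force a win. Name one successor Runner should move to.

office

A0 = {cellar, foyer}
A1: add {office} — office (Runner) has office→cellar.
A2: add {lab, vault} — vault (Keeper): all of {foyer, office, cellar} already in; lab (Runner) has lab→office.
A3: add {garage} — garage (Keeper): all of {foyer, vault, lab} already in.
A4 = A3; e.g. pantry (Keeper) can still go to hall. Fixed point.
From lab, successor office is in the attractor (rank 1); the other successor hall is not.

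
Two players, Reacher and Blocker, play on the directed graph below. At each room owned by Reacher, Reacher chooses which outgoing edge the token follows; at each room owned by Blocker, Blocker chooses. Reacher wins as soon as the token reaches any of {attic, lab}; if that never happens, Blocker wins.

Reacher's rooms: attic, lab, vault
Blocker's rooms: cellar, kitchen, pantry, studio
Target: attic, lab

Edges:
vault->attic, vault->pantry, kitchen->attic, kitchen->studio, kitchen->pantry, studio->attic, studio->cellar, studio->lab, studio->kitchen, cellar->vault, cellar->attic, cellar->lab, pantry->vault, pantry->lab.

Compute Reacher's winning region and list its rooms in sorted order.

A0 = {attic, lab}
A1: add {vault} — vault (Reacher) has vault→attic.
A2: add {cellar, pantry} — cellar (Blocker): all of {vault, attic, lab} already in; pantry (Blocker): all of {vault, lab} already in.
A3 = A2; e.g. studio (Blocker) can still go to kitchen. Fixed point.
Reacher's winning region = {attic, cellar, lab, pantry, vault}.

attic, cellar, lab, pantry, vault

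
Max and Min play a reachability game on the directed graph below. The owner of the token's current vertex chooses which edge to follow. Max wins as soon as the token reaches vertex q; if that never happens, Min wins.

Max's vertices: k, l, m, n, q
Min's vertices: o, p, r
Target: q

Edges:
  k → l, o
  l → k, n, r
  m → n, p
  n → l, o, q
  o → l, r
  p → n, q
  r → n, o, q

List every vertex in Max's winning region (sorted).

A0 = {q}
A1: add {n} — n (Max) has n→q.
A2: add {l, m, p} — l (Max) has l→n; m (Max) has m→n; p (Min): all of {n, q} already in.
A3: add {k} — k (Max) has k→l.
A4 = A3; e.g. o (Min) can still go to r. Fixed point.
Max's winning region = {k, l, m, n, p, q}.

k, l, m, n, p, q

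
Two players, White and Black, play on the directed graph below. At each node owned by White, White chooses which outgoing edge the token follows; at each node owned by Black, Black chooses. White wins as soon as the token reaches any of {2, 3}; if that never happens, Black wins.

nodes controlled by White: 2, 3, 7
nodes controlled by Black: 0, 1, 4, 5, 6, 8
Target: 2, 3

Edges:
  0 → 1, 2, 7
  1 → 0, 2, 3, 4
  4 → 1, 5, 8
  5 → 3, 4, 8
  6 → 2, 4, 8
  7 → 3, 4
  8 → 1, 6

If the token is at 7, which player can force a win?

A0 = {2, 3}
A1: add {7} — 7 (White) has 7→3.
A2 = A1; e.g. 0 (Black) can still go to 1. Fixed point.
7 ∈ A1, so White can force the target.

White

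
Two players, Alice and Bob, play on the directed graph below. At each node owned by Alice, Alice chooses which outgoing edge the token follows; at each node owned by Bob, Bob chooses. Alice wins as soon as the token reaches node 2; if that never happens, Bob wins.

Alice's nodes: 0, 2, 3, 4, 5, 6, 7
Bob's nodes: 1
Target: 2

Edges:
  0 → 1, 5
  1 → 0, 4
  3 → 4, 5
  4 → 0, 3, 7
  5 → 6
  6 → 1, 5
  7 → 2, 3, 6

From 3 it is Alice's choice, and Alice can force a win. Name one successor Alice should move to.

4

A0 = {2}
A1: add {7} — 7 (Alice) has 7→2.
A2: add {4} — 4 (Alice) has 4→7.
A3: add {3} — 3 (Alice) has 3→4.
A4 = A3; e.g. 0 (Alice) has no edge into A3. Fixed point.
From 3, successor 4 is in the attractor (rank 2); the other successor 5 is not.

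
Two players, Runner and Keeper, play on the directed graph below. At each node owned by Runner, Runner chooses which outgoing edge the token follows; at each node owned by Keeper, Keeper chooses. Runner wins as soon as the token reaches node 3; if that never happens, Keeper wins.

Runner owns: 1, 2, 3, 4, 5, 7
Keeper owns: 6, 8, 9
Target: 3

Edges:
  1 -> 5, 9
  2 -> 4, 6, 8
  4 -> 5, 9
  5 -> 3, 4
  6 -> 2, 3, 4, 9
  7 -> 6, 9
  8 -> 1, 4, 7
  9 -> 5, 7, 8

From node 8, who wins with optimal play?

Keeper

A0 = {3}
A1: add {5} — 5 (Runner) has 5→3.
A2: add {1, 4} — 1 (Runner) has 1→5; 4 (Runner) has 4→5.
A3: add {2} — 2 (Runner) has 2→4.
A4 = A3; e.g. 6 (Keeper) can still go to 9. Fixed point.
8 never enters the attractor, so Keeper can avoid the target forever.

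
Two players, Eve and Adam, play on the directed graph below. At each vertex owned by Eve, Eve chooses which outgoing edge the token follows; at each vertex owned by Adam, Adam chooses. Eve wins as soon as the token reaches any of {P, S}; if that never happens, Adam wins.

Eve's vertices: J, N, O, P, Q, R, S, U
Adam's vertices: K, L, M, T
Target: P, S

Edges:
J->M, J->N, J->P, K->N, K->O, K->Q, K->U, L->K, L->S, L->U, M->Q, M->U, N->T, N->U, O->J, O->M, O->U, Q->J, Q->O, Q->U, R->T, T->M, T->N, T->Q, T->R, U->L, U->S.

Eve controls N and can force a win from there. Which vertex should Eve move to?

U

A0 = {P, S}
A1: add {J, U} — J (Eve) has J→P; U (Eve) has U→S.
A2: add {N, O, Q} — N (Eve) has N→U; O (Eve) has O→J; Q (Eve) has Q→J.
A3: add {K, M} — K (Adam): all of {N, O, Q, U} already in; M (Adam): all of {Q, U} already in.
A4: add {L} — L (Adam): all of {K, S, U} already in.
A5 = A4; e.g. R (Eve) has no edge into A4. Fixed point.
From N, successor U is in the attractor (rank 1); the other successor T is not.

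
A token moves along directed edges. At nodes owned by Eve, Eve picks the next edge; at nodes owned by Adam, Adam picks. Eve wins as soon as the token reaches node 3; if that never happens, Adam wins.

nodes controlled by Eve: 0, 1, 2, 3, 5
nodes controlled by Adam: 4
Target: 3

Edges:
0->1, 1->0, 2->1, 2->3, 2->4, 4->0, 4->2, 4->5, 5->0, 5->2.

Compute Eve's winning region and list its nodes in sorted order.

A0 = {3}
A1: add {2} — 2 (Eve) has 2→3.
A2: add {5} — 5 (Eve) has 5→2.
A3 = A2; e.g. 0 (Eve) has no edge into A2. Fixed point.
Eve's winning region = {2, 3, 5}.

2, 3, 5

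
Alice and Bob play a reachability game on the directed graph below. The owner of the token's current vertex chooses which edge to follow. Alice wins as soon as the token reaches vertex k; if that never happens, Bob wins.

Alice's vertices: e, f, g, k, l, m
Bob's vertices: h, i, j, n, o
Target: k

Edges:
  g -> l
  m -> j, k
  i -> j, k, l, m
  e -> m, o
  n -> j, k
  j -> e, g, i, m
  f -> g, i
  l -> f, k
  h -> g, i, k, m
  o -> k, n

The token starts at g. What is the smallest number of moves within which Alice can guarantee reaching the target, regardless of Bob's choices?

2

A0 = {k}
A1: add {l, m} — l (Alice) has l→k; m (Alice) has m→k.
A2: add {e, g} — e (Alice) has e→m; g (Alice) has g→l.
g enters the attractor at level 2, so Alice can force the target in 2 moves from there.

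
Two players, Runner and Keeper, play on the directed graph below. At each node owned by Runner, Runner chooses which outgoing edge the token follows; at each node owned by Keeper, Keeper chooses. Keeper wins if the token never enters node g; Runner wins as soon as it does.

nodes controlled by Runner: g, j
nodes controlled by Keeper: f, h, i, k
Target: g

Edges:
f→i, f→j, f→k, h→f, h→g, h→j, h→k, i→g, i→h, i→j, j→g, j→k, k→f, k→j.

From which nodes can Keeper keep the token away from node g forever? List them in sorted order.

A0 = {g}
A1: add {j} — j (Runner) has j→g.
A2 = A1; e.g. f (Keeper) can still go to i. Fixed point.
Runner's attractor = {g, j}; Keeper avoids the target exactly from the complement.

f, h, i, k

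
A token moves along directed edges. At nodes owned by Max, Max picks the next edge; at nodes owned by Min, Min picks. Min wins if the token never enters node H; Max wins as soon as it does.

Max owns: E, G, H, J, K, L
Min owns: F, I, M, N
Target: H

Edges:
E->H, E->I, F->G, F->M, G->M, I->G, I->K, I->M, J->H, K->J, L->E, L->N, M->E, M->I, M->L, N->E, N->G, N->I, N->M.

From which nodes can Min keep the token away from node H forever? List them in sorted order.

A0 = {H}
A1: add {E, J} — E (Max) has E→H; J (Max) has J→H.
A2: add {K, L} — K (Max) has K→J; L (Max) has L→E.
A3 = A2; e.g. F (Min) can still go to G. Fixed point.
Max's attractor = {E, H, J, K, L}; Min avoids the target exactly from the complement.

F, G, I, M, N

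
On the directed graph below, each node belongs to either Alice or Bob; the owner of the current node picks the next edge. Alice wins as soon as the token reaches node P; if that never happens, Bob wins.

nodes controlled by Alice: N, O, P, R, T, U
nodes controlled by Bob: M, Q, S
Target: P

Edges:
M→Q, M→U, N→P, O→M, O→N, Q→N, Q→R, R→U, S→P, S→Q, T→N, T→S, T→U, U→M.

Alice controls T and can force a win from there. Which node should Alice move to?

A0 = {P}
A1: add {N} — N (Alice) has N→P.
A2: add {O, T} — O (Alice) has O→N; T (Alice) has T→N.
A3 = A2; e.g. M (Bob) can still go to Q. Fixed point.
From T, successor N is in the attractor (rank 1); the other successors S, U are not.

N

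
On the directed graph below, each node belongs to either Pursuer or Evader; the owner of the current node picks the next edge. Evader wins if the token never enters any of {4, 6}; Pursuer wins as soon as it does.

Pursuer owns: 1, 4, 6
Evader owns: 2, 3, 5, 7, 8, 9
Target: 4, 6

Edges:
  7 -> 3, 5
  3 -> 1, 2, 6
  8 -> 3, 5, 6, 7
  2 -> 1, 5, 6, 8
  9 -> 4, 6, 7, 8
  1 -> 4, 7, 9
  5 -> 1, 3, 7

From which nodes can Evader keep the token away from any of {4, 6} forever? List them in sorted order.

2, 3, 5, 7, 8, 9

A0 = {4, 6}
A1: add {1} — 1 (Pursuer) has 1→4.
A2 = A1; e.g. 2 (Evader) can still go to 5. Fixed point.
Pursuer's attractor = {1, 4, 6}; Evader avoids the target exactly from the complement.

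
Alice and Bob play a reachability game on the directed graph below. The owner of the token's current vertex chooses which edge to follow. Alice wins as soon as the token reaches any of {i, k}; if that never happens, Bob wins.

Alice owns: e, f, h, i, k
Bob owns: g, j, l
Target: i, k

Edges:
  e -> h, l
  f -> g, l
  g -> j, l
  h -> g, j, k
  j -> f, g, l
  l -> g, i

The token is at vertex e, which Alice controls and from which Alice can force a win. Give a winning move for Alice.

A0 = {i, k}
A1: add {h} — h (Alice) has h→k.
A2: add {e} — e (Alice) has e→h.
A3 = A2; e.g. f (Alice) has no edge into A2. Fixed point.
From e, successor h is in the attractor (rank 1); the other successor l is not.

h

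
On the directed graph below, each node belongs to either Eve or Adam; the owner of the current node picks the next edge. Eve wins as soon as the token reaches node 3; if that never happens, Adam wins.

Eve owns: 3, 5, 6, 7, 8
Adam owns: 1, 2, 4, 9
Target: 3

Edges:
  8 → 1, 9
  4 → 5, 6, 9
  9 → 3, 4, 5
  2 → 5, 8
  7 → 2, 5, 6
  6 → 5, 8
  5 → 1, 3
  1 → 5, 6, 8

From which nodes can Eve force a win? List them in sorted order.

3, 5, 6, 7

A0 = {3}
A1: add {5} — 5 (Eve) has 5→3.
A2: add {6, 7} — 6 (Eve) has 6→5; 7 (Eve) has 7→5.
A3 = A2; e.g. 1 (Adam) can still go to 8. Fixed point.
Eve's winning region = {3, 5, 6, 7}.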